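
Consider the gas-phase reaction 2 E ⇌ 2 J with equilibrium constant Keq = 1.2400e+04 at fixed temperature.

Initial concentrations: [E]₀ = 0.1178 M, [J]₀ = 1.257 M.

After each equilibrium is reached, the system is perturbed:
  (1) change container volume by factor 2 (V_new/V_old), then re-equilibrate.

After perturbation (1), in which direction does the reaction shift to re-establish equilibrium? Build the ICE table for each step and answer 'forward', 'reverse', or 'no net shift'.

Direction: no net shift

Q₀ = 113.9 vs Keq = 1.2400e+04 ⇒ Q<K, forward
Step 1:
                    E           J
  I            0.1178       1.257
  C           -0.1056      0.1056
  E           0.01224       1.363
  solve Keq expr → x = 0.05278; check Q = 1.2400e+04
Then change container volume by factor 2 (V_new/V_old).
Step 2:
                    E           J
  I          0.006118      0.6813
  C                 0           0
  E          0.006118      0.6813
  solve Keq expr → x = 0; check Q = 1.2400e+04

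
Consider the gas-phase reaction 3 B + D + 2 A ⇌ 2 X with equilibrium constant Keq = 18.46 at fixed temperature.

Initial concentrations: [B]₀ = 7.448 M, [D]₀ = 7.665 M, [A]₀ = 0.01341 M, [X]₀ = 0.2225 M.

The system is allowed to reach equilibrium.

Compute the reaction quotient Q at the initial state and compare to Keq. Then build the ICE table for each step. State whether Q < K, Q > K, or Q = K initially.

Q₀ = 0.08693; Q < K (proceeds forward)

Q₀ = 0.08693 vs Keq = 18.46 ⇒ Q<K, forward
Step 1:
                  B         D         A         X
  Initial     7.448     7.665   0.01341    0.2225
  Change   -0.01865 -0.006217  -0.01243   0.01243
  Equil       7.429     7.659 9.7572e-04    0.2349
  solve Keq expr → x = 0.006217; check Q = 18.46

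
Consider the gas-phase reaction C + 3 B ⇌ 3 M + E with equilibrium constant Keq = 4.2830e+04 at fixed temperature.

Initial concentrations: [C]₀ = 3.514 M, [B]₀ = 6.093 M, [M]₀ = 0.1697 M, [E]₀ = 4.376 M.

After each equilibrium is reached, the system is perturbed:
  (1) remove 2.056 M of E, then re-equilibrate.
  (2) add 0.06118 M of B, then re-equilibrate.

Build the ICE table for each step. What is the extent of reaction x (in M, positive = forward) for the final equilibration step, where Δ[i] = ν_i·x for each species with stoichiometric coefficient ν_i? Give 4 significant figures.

x = 0.01917 M

Q₀ = 2.6905e-05 vs Keq = 4.2830e+04 ⇒ Q<K, forward
Step 1:
                   C          B          M          E
  I            3.514      6.093     0.1697      4.376
  C            -1.94     -5.821      5.821       1.94
  E            1.574     0.2721      5.991      6.316
  solve Keq expr → x = 1.94; check Q = 4.2830e+04
Then remove 2.056 M of E.
Step 2:
                   C          B          M          E
  I            1.574     0.2721      5.991       4.26
  C          -0.0105   -0.03149    0.03149     0.0105
  E            1.563     0.2406      6.022      4.271
  solve Keq expr → x = 0.0105; check Q = 4.2830e+04
Then add 0.06118 M of B.
Step 3:
                   C          B          M          E
  I            1.563     0.3018      6.022      4.271
  C         -0.01917   -0.05752    0.05752    0.01917
  E            1.544     0.2443       6.08       4.29
  solve Keq expr → x = 0.01917; check Q = 4.2830e+04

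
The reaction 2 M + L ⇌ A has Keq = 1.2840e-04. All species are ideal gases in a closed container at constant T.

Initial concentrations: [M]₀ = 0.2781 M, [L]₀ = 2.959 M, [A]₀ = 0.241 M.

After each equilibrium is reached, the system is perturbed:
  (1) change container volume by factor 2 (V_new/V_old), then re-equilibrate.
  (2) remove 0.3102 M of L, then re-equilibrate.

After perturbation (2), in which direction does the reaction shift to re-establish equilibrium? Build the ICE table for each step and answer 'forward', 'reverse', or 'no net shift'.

Direction: reverse

Q₀ = 1.053 vs Keq = 1.2840e-04 ⇒ Q>K, reverse
Step 1:
                  M         L         A
  Initial    0.2781     2.959     0.241
  Change     0.4815    0.2408   -0.2408
  Equil      0.7596       3.2 2.3707e-04
  solve Keq expr → x = -0.2408; check Q = 1.2840e-04
Then change container volume by factor 2 (V_new/V_old).
Step 2:
                  M         L         A
  Initial    0.3798       1.6 1.1854e-04
  Change  1.7775e-04 8.8873e-05 -8.8873e-05
  Equil        0.38       1.6 2.9664e-05
  solve Keq expr → x = -8.8873e-05; check Q = 1.2840e-04
Then remove 0.3102 M of L.
Step 3:
                  M         L         A
  Initial      0.38      1.29 2.9664e-05
  Change  1.1499e-05 5.7496e-06 -5.7496e-06
  Equil        0.38      1.29 2.3914e-05
  solve Keq expr → x = -5.7496e-06; check Q = 1.2840e-04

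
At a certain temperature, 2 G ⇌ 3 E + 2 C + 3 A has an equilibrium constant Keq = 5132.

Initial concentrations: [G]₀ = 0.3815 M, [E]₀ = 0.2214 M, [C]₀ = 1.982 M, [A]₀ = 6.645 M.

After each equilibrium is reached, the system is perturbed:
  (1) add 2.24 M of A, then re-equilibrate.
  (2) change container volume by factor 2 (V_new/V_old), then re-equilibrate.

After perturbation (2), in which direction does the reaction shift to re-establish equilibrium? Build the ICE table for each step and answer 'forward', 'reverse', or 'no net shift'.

Q₀ = 85.95 vs Keq = 5132 ⇒ Q<K, forward
Step 1:
                  G         E         C         A
  init       0.3815    0.2214     1.982     6.645
  Δ         -0.1862    0.2792    0.1862    0.2792
  eq         0.1953    0.5006     2.168     6.924
  solve Keq expr → x = 0.09308; check Q = 5132
Then add 2.24 M of A.
Step 2:
                  G         E         C         A
  init       0.1953    0.5006     2.168     9.164
  Δ         0.04141  -0.06211  -0.04141  -0.06211
  eq         0.2367    0.4385     2.127     9.102
  solve Keq expr → x = -0.0207; check Q = 5132
Then change container volume by factor 2 (V_new/V_old).
Step 3:
                  G         E         C         A
  init       0.1184    0.2193     1.063     4.551
  Δ         -0.0852    0.1278    0.0852    0.1278
  eq        0.03318    0.3471     1.149     4.679
  solve Keq expr → x = 0.0426; check Q = 5132

Direction: forward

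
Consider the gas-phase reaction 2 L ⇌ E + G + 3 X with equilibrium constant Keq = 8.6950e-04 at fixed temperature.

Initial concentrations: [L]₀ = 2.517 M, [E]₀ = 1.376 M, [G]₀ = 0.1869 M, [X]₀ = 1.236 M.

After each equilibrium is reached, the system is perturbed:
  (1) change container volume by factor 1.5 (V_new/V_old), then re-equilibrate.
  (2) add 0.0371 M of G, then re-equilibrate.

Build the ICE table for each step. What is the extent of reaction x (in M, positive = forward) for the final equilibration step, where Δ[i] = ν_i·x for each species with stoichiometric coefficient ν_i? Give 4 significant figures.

x = -0.02177 M

Q₀ = 0.07665 vs Keq = 8.6950e-04 ⇒ Q>K, reverse
Step 1:
                  L         E         G         X
  Initial     2.517     1.376    0.1869     1.236
  Change     0.3425   -0.1712   -0.1712   -0.5137
  Equil       2.859     1.205   0.01566    0.7223
  solve Keq expr → x = -0.1712; check Q = 8.6950e-04
Then change container volume by factor 1.5 (V_new/V_old).
Step 2:
                  L         E         G         X
  Initial     1.906    0.8032   0.01044    0.4815
  Change   -0.03025   0.01513   0.01513   0.04538
  Equil       1.876    0.8183   0.02557    0.5269
  solve Keq expr → x = 0.01513; check Q = 8.6950e-04
Then add 0.0371 M of G.
Step 3:
                  L         E         G         X
  Initial     1.876    0.8183   0.06267    0.5269
  Change    0.04354  -0.02177  -0.02177   -0.0653
  Equil        1.92    0.7965    0.0409    0.4616
  solve Keq expr → x = -0.02177; check Q = 8.6950e-04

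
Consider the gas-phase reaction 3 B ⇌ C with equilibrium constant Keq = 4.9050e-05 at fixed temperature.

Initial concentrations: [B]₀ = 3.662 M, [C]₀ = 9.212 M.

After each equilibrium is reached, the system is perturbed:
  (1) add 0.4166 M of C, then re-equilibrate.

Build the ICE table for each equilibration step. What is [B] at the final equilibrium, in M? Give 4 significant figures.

Q₀ = 0.1876 vs Keq = 4.9050e-05 ⇒ Q>K, reverse
Step 1:
                   B          C
  Initial      3.662      9.212
  Change       24.39     -8.129
  Equil        28.05      1.083
  solve Keq expr → x = -8.129; check Q = 4.9050e-05
Then add 0.4166 M of C.
Step 2:
                   B          C
  Initial      28.05      1.499
  Change      0.9197    -0.3066
  Equil        28.97      1.193
  solve Keq expr → x = -0.3066; check Q = 4.9050e-05

[B]_eq = 28.97 M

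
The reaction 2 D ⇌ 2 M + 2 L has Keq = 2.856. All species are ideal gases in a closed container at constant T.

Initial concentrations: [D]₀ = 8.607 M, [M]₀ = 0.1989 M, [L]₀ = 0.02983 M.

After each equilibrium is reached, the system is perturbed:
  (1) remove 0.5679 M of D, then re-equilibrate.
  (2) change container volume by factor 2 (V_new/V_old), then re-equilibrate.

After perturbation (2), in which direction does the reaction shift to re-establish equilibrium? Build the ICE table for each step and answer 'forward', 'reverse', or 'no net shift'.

Q₀ = 4.7520e-07 vs Keq = 2.856 ⇒ Q<K, forward
Step 1:
                    D           M           L
  init          8.607      0.1989     0.02983
  Δ            -2.973       2.973       2.973
  eq            5.634       3.171       3.002
  solve Keq expr → x = 1.486; check Q = 2.856
Then remove 0.5679 M of D.
Step 2:
                    D           M           L
  init          5.067       3.171       3.002
  Δ             0.124      -0.124      -0.124
  eq            5.191       3.047       2.878
  solve Keq expr → x = -0.062; check Q = 2.856
Then change container volume by factor 2 (V_new/V_old).
Step 3:
                    D           M           L
  init          2.595       1.524       1.439
  Δ           -0.4313      0.4313      0.4313
  eq            2.164       1.955       1.871
  solve Keq expr → x = 0.2157; check Q = 2.856

Direction: forward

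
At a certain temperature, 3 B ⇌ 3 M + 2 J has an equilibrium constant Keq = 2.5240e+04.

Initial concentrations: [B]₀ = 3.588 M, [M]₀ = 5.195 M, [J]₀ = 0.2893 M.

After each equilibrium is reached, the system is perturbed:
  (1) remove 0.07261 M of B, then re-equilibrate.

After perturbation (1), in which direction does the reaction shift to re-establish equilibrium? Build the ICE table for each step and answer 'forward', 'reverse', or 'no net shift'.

Q₀ = 0.254 vs Keq = 2.5240e+04 ⇒ Q<K, forward
Step 1:
                   B          M          J
  Initial      3.588      5.195     0.2893
  Change      -3.089      3.089      2.059
  Equil        0.499      8.284      2.349
  solve Keq expr → x = 1.03; check Q = 2.5240e+04
Then remove 0.07261 M of B.
Step 2:
                   B          M          J
  Initial     0.4264      8.284      2.349
  Change     0.06291   -0.06291   -0.04194
  Equil       0.4893      8.221      2.307
  solve Keq expr → x = -0.02097; check Q = 2.5240e+04

Direction: reverse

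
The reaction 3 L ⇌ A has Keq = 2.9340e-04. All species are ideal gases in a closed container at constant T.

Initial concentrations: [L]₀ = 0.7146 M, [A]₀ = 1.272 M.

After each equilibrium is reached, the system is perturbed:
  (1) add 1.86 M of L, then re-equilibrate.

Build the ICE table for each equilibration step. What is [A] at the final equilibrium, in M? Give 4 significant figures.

Q₀ = 3.486 vs Keq = 2.9340e-04 ⇒ Q>K, reverse
Step 1:
                   L          A
  init        0.7146      1.272
  Δ            3.738     -1.246
  eq           4.453    0.02591
  solve Keq expr → x = -1.246; check Q = 2.9340e-04
Then add 1.86 M of L.
Step 2:
                   L          A
  init         6.313    0.02591
  Δ          -0.1303    0.04343
  eq           6.183    0.06934
  solve Keq expr → x = 0.04343; check Q = 2.9340e-04

[A]_eq = 0.06934 M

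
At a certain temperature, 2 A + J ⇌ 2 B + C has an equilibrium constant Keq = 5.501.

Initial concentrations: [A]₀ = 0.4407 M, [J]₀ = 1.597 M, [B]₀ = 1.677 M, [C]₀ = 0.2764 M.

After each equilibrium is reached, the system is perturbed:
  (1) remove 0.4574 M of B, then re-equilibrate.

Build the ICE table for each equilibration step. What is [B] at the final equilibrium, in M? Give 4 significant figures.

Q₀ = 2.506 vs Keq = 5.501 ⇒ Q<K, forward
Step 1:
                    A           J           B           C
  Initial      0.4407       1.597       1.677      0.2764
  Change     -0.09518    -0.04759     0.09518     0.04759
  Equil        0.3455       1.549       1.772       0.324
  solve Keq expr → x = 0.04759; check Q = 5.501
Then remove 0.4574 M of B.
Step 2:
                    A           J           B           C
  Initial      0.3455       1.549       1.315       0.324
  Change     -0.06179    -0.03089     0.06179     0.03089
  Equil        0.2837       1.519       1.377      0.3549
  solve Keq expr → x = 0.03089; check Q = 5.501

[B]_eq = 1.377 M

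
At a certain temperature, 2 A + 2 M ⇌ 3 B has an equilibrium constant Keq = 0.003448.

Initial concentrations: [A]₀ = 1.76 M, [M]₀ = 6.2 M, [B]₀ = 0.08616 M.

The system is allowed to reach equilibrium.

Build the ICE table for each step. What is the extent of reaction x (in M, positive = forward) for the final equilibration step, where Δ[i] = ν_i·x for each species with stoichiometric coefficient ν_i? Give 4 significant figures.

x = 0.1765 M

Q₀ = 5.3717e-06 vs Keq = 0.003448 ⇒ Q<K, forward
Step 1:
                    A           M           B
  Initial        1.76         6.2     0.08616
  Change       -0.353      -0.353      0.5295
  Equil         1.407       5.847      0.6157
  solve Keq expr → x = 0.1765; check Q = 0.003448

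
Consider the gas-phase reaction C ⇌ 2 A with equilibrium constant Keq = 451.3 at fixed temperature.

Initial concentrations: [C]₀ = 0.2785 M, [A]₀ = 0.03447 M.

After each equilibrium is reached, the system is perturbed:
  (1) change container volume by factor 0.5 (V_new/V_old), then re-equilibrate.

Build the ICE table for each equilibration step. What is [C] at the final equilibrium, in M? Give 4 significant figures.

[C]_eq = 0.003069 M

Q₀ = 0.004266 vs Keq = 451.3 ⇒ Q<K, forward
Step 1:
                  C         A
  Initial    0.2785   0.03447
  Change    -0.2777    0.5555
  Equil   7.7114e-04    0.5899
  solve Keq expr → x = 0.2777; check Q = 451.3
Then change container volume by factor 0.5 (V_new/V_old).
Step 2:
                  C         A
  Initial  0.001542      1.18
  Change   0.001526 -0.003053
  Equil    0.003069     1.177
  solve Keq expr → x = -0.001526; check Q = 451.3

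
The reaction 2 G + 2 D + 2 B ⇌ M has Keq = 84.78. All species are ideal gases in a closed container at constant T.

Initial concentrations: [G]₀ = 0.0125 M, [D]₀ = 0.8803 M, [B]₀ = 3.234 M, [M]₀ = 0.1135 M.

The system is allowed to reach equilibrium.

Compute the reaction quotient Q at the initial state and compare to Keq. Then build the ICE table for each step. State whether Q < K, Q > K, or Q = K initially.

Q₀ = 89.63; Q > K (proceeds reverse)

Q₀ = 89.63 vs Keq = 84.78 ⇒ Q>K, reverse
Step 1:
                  G         D         B         M
  init       0.0125    0.8803     3.234    0.1135
  Δ       3.3652e-04 3.3652e-04 3.3652e-04 -1.6826e-04
  eq        0.01284    0.8806     3.234    0.1133
  solve Keq expr → x = -1.6826e-04; check Q = 84.78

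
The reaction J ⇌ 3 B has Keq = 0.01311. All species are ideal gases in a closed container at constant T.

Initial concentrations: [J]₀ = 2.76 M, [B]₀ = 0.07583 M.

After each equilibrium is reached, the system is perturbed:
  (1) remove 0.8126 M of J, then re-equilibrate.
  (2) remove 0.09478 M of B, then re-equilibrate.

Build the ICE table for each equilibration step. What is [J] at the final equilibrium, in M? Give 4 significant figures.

Q₀ = 1.5798e-04 vs Keq = 0.01311 ⇒ Q<K, forward
Step 1:
                  J         B
  init         2.76   0.07583
  Δ        -0.08385    0.2515
  eq          2.676    0.3274
  solve Keq expr → x = 0.08385; check Q = 0.01311
Then remove 0.8126 M of J.
Step 2:
                  J         B
  init        1.864    0.3274
  Δ         0.01219  -0.03657
  eq          1.876    0.2908
  solve Keq expr → x = -0.01219; check Q = 0.01311
Then remove 0.09478 M of B.
Step 3:
                  J         B
  init        1.876     0.196
  Δ        -0.03106   0.09317
  eq          1.845    0.2892
  solve Keq expr → x = 0.03106; check Q = 0.01311

[J]_eq = 1.845 M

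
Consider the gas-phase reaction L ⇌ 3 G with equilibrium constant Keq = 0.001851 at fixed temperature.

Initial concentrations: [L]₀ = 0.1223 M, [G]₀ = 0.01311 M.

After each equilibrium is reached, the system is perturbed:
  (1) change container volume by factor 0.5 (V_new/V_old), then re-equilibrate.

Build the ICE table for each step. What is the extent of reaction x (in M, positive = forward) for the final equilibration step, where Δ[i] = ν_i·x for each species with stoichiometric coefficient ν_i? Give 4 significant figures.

Q₀ = 1.8424e-05 vs Keq = 0.001851 ⇒ Q<K, forward
Step 1:
                  L         G
  I          0.1223   0.01311
  C        -0.01507   0.04522
  E          0.1072   0.05833
  solve Keq expr → x = 0.01507; check Q = 0.001851
Then change container volume by factor 0.5 (V_new/V_old).
Step 2:
                  L         G
  I          0.2145    0.1167
  C         0.01387  -0.04162
  E          0.2283   0.07504
  solve Keq expr → x = -0.01387; check Q = 0.001851

x = -0.01387 M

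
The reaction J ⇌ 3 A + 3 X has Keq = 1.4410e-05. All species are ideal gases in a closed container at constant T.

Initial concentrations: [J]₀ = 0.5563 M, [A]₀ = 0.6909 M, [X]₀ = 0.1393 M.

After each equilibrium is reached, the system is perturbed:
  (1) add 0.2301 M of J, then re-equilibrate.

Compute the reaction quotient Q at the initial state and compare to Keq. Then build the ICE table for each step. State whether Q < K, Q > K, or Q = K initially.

Q₀ = 0.001602; Q > K (proceeds reverse)

Q₀ = 0.001602 vs Keq = 1.4410e-05 ⇒ Q>K, reverse
Step 1:
                    J           A           X
  init         0.5563      0.6909      0.1393
  Δ           0.03482     -0.1045     -0.1045
  eq           0.5911      0.5864     0.03483
  solve Keq expr → x = -0.03482; check Q = 1.4410e-05
Then add 0.2301 M of J.
Step 2:
                    J           A           X
  init         0.8212      0.5864     0.03483
  Δ         -0.001255    0.003766    0.003766
  eq             0.82      0.5902     0.03859
  solve Keq expr → x = 0.001255; check Q = 1.4410e-05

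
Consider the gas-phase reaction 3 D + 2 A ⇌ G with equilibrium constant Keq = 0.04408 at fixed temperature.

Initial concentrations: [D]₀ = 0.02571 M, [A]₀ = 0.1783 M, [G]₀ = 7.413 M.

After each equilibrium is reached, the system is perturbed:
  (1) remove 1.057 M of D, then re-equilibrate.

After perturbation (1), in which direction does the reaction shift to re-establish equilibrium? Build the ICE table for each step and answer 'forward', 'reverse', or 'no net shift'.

Direction: reverse

Q₀ = 1.3721e+07 vs Keq = 0.04408 ⇒ Q>K, reverse
Step 1:
                  D         A         G
  I         0.02571    0.1783     7.413
  C           3.062     2.041    -1.021
  E           3.088      2.22     6.392
  solve Keq expr → x = -1.021; check Q = 0.04408
Then remove 1.057 M of D.
Step 2:
                  D         A         G
  I           2.031      2.22     6.392
  C          0.6697    0.4465   -0.2232
  E             2.7     2.666     6.169
  solve Keq expr → x = -0.2232; check Q = 0.04408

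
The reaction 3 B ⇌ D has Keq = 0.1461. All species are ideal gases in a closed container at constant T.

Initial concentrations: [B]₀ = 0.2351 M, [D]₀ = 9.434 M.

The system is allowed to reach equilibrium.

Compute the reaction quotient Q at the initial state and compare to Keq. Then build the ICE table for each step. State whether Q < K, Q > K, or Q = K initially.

Q₀ = 726; Q > K (proceeds reverse)

Q₀ = 726 vs Keq = 0.1461 ⇒ Q>K, reverse
Step 1:
                  B         D
  Initial    0.2351     9.434
  Change      3.599      -1.2
  Equil       3.834     8.234
  solve Keq expr → x = -1.2; check Q = 0.1461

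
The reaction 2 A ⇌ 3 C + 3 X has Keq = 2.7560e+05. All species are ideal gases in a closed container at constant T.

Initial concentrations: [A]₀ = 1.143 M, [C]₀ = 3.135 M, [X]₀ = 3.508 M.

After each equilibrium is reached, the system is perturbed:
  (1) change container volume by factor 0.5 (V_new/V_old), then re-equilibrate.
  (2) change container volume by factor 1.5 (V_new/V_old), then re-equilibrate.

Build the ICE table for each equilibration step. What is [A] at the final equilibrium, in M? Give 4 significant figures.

Q₀ = 1018 vs Keq = 2.7560e+05 ⇒ Q<K, forward
Step 1:
                    A           C           X
  Initial       1.143       3.135       3.508
  Change      -0.9414       1.412       1.412
  Equil        0.2016       4.547        4.92
  solve Keq expr → x = 0.4707; check Q = 2.7560e+05
Then change container volume by factor 0.5 (V_new/V_old).
Step 2:
                    A           C           X
  Initial      0.4031       9.094        9.84
  Change       0.7184      -1.078      -1.078
  Equil         1.122       8.017       8.763
  solve Keq expr → x = -0.3592; check Q = 2.7560e+05
Then change container volume by factor 1.5 (V_new/V_old).
Step 3:
                    A           C           X
  Initial      0.7477       5.344       5.842
  Change      -0.3216      0.4824      0.4824
  Equil        0.4261       5.827       6.324
  solve Keq expr → x = 0.1608; check Q = 2.7560e+05

[A]_eq = 0.4261 M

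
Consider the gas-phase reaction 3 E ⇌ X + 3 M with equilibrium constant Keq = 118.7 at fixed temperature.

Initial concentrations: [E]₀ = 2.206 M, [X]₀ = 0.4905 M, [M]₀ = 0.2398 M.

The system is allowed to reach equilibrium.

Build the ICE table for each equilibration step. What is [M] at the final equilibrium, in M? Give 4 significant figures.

Q₀ = 6.3004e-04 vs Keq = 118.7 ⇒ Q<K, forward
Step 1:
                  E         X         M
  init        2.206    0.4905    0.2398
  Δ          -1.783    0.5944     1.783
  eq         0.4229     1.085     2.023
  solve Keq expr → x = 0.5944; check Q = 118.7

[M]_eq = 2.023 M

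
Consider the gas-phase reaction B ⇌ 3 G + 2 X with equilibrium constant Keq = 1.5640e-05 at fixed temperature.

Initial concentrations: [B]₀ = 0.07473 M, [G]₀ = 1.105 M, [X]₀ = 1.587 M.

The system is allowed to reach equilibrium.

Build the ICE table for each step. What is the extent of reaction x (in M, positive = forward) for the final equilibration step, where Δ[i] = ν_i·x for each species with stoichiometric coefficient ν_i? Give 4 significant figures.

Q₀ = 45.47 vs Keq = 1.5640e-05 ⇒ Q>K, reverse
Step 1:
                    B           G           X
  I           0.07473       1.105       1.587
  C            0.3614      -1.084     -0.7227
  E            0.4361      0.0209      0.8643
  solve Keq expr → x = -0.3614; check Q = 1.5640e-05

x = -0.3614 M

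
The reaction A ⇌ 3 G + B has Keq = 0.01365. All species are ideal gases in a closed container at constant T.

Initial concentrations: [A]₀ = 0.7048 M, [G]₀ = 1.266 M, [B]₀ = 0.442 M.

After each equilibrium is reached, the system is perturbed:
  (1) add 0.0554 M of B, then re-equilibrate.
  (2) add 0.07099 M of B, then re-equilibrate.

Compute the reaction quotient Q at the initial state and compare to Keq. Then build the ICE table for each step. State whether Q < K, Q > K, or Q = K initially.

Q₀ = 1.272 vs Keq = 0.01365 ⇒ Q>K, reverse
Step 1:
                  A         G         B
  Initial    0.7048     1.266     0.442
  Change     0.2775   -0.8324   -0.2775
  Equil      0.9823    0.4336    0.1645
  solve Keq expr → x = -0.2775; check Q = 0.01365
Then add 0.0554 M of B.
Step 2:
                  A         G         B
  Initial    0.9823    0.4336    0.2199
  Change    0.01066  -0.03197  -0.01066
  Equil      0.9929    0.4016    0.2093
  solve Keq expr → x = -0.01066; check Q = 0.01365
Then add 0.07099 M of B.
Step 3:
                  A         G         B
  Initial    0.9929    0.4016    0.2803
  Change    0.01044  -0.03133  -0.01044
  Equil       1.003    0.3703    0.2698
  solve Keq expr → x = -0.01044; check Q = 0.01365

Q₀ = 1.272; Q > K (proceeds reverse)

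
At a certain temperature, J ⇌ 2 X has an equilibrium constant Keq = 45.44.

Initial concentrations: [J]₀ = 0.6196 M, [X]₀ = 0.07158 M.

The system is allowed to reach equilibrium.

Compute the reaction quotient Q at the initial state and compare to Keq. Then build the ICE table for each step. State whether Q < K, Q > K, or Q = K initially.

Q₀ = 0.008269; Q < K (proceeds forward)

Q₀ = 0.008269 vs Keq = 45.44 ⇒ Q<K, forward
Step 1:
                  J         X
  I          0.6196   0.07158
  C         -0.5856     1.171
  E         0.03399     1.243
  solve Keq expr → x = 0.5856; check Q = 45.44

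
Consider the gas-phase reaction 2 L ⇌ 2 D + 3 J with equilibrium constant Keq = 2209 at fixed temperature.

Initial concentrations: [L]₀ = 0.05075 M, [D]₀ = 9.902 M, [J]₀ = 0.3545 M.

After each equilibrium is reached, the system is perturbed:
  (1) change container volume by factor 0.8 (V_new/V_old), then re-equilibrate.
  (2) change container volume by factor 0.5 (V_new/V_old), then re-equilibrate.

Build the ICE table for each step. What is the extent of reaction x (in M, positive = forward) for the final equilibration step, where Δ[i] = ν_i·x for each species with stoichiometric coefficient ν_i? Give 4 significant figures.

Q₀ = 1696 vs Keq = 2209 ⇒ Q<K, forward
Step 1:
                   L          D          J
  I          0.05075      9.902     0.3545
  C        -0.004876   0.004876   0.007314
  E          0.04587      9.907     0.3618
  solve Keq expr → x = 0.002438; check Q = 2209
Then change container volume by factor 0.8 (V_new/V_old).
Step 2:
                   L          D          J
  I          0.05734      12.38     0.4523
  C          0.01629   -0.01629   -0.02444
  E          0.07363      12.37     0.4278
  solve Keq expr → x = -0.008146; check Q = 2209
Then change container volume by factor 0.5 (V_new/V_old).
Step 3:
                   L          D          J
  I           0.1473      24.73     0.8557
  C            0.132     -0.132    -0.1979
  E           0.2792       24.6     0.6577
  solve Keq expr → x = -0.06598; check Q = 2209

x = -0.06598 M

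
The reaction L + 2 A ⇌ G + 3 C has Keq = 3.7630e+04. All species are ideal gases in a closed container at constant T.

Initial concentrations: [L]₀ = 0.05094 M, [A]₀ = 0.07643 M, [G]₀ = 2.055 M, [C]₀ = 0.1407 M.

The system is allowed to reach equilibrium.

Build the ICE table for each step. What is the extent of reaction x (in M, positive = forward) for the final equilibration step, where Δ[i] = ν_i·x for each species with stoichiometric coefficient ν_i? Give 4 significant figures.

x = 0.03468 M

Q₀ = 19.24 vs Keq = 3.7630e+04 ⇒ Q<K, forward
Step 1:
                  L         A         G         C
  init      0.05094   0.07643     2.055    0.1407
  Δ        -0.03468  -0.06936   0.03468     0.104
  eq        0.01626  0.007075      2.09    0.2447
  solve Keq expr → x = 0.03468; check Q = 3.7630e+04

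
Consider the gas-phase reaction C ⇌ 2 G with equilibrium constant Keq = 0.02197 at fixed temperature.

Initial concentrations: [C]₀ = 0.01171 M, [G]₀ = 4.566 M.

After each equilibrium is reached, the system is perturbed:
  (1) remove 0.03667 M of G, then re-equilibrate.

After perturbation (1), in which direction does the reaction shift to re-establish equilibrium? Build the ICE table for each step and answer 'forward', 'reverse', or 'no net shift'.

Q₀ = 1780 vs Keq = 0.02197 ⇒ Q>K, reverse
Step 1:
                    C           G
  Initial     0.01171       4.566
  Change        2.173      -4.347
  Equil         2.185      0.2191
  solve Keq expr → x = -2.173; check Q = 0.02197
Then remove 0.03667 M of G.
Step 2:
                    C           G
  Initial       2.185      0.1824
  Change     -0.01789     0.03577
  Equil         2.167      0.2182
  solve Keq expr → x = 0.01789; check Q = 0.02197

Direction: forward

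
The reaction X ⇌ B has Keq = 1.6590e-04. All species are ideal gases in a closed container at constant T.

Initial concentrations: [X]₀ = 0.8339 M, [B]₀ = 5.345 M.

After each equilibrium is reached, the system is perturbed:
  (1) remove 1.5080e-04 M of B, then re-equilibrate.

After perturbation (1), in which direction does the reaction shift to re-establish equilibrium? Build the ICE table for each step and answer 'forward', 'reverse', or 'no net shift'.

Q₀ = 6.41 vs Keq = 1.6590e-04 ⇒ Q>K, reverse
Step 1:
                  X         B
  Initial    0.8339     5.345
  Change      5.344    -5.344
  Equil       6.178  0.001025
  solve Keq expr → x = -5.344; check Q = 1.6590e-04
Then remove 1.5080e-04 M of B.
Step 2:
                  X         B
  Initial     6.178 8.7411e-04
  Change  -1.5077e-04 1.5077e-04
  Equil       6.178  0.001025
  solve Keq expr → x = 1.5077e-04; check Q = 1.6590e-04

Direction: forward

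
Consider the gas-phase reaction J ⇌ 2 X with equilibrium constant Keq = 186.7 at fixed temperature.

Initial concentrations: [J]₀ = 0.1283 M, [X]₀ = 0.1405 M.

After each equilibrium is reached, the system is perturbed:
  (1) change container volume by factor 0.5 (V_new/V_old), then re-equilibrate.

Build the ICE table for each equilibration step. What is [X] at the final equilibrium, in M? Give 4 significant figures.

Q₀ = 0.1539 vs Keq = 186.7 ⇒ Q<K, forward
Step 1:
                  J         X
  init       0.1283    0.1405
  Δ         -0.1275    0.2549
  eq      8.3750e-04    0.3954
  solve Keq expr → x = 0.1275; check Q = 186.7
Then change container volume by factor 0.5 (V_new/V_old).
Step 2:
                  J         X
  init     0.001675    0.7909
  Δ        0.001647 -0.003294
  eq       0.003322    0.7876
  solve Keq expr → x = -0.001647; check Q = 186.7

[X]_eq = 0.7876 M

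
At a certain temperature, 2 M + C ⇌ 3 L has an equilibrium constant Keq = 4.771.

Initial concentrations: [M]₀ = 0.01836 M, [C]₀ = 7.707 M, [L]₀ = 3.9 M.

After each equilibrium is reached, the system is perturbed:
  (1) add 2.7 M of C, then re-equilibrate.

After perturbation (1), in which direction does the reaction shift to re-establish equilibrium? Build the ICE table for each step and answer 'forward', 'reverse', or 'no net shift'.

Direction: forward

Q₀ = 2.2833e+04 vs Keq = 4.771 ⇒ Q>K, reverse
Step 1:
                  M         C         L
  Initial   0.01836     7.707       3.9
  Change     0.7353    0.3677    -1.103
  Equil      0.7537     8.075     2.797
  solve Keq expr → x = -0.3677; check Q = 4.771
Then add 2.7 M of C.
Step 2:
                  M         C         L
  Initial    0.7537     10.77     2.797
  Change    -0.0655  -0.03275   0.09825
  Equil      0.6882     10.74     2.895
  solve Keq expr → x = 0.03275; check Q = 4.771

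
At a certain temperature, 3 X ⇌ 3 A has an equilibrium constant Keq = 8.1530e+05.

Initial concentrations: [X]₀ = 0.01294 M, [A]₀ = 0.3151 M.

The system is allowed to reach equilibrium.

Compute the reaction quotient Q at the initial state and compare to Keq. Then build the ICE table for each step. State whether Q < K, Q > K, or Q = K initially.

Q₀ = 1.4439e+04 vs Keq = 8.1530e+05 ⇒ Q<K, forward
Step 1:
                  X         A
  I         0.01294    0.3151
  C       -0.009466  0.009466
  E        0.003474    0.3246
  solve Keq expr → x = 0.003155; check Q = 8.1530e+05

Q₀ = 1.4439e+04; Q < K (proceeds forward)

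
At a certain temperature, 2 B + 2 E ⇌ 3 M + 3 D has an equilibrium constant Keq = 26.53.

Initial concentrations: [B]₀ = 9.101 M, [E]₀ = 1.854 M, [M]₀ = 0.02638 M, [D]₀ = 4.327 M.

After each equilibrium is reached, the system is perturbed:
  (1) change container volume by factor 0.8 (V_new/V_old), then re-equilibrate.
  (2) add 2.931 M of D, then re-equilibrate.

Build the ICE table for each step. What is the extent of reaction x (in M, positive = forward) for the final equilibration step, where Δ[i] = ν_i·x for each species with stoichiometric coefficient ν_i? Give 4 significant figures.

Q₀ = 5.2238e-06 vs Keq = 26.53 ⇒ Q<K, forward
Step 1:
                   B          E          M          D
  init         9.101      1.854    0.02638      4.327
  Δ           -1.094     -1.094       1.64       1.64
  eq           8.007     0.7605      1.667      5.967
  solve Keq expr → x = 0.5468; check Q = 26.53
Then change container volume by factor 0.8 (V_new/V_old).
Step 2:
                   B          E          M          D
  init         10.01     0.9506      2.083      7.459
  Δ          0.08835    0.08835    -0.1325    -0.1325
  eq            10.1      1.039      1.951      7.327
  solve Keq expr → x = -0.04418; check Q = 26.53
Then add 2.931 M of D.
Step 3:
                   B          E          M          D
  init          10.1      1.039      1.951      10.26
  Δ           0.2057     0.2057    -0.3085    -0.3085
  eq            10.3      1.245      1.642      9.949
  solve Keq expr → x = -0.1028; check Q = 26.53

x = -0.1028 M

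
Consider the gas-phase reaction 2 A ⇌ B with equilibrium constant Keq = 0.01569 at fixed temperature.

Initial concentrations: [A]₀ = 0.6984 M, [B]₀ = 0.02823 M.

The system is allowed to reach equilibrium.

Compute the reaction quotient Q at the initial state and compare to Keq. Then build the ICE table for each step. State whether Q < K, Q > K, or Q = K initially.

Q₀ = 0.05788; Q > K (proceeds reverse)

Q₀ = 0.05788 vs Keq = 0.01569 ⇒ Q>K, reverse
Step 1:
                   A          B
  I           0.6984    0.02823
  C          0.03938   -0.01969
  E           0.7378    0.00854
  solve Keq expr → x = -0.01969; check Q = 0.01569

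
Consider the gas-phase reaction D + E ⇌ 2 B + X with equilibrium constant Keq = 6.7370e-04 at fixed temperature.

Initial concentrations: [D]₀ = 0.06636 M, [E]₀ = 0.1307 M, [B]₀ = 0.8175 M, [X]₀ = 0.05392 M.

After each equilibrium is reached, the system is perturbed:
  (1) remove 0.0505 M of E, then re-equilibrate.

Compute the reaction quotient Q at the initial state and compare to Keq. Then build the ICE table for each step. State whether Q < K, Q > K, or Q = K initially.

Q₀ = 4.155 vs Keq = 6.7370e-04 ⇒ Q>K, reverse
Step 1:
                    D           E           B           X
  I           0.06636      0.1307      0.8175     0.05392
  C           0.05389     0.05389     -0.1078    -0.05389
  E            0.1203      0.1846      0.7097  2.9689e-05
  solve Keq expr → x = -0.05389; check Q = 6.7370e-04
Then remove 0.0505 M of E.
Step 2:
                    D           E           B           X
  I            0.1203      0.1341      0.7097  2.9689e-05
  C        8.1184e-06  8.1184e-06 -1.6237e-05 -8.1184e-06
  E            0.1203      0.1341      0.7097  2.1570e-05
  solve Keq expr → x = -8.1184e-06; check Q = 6.7370e-04

Q₀ = 4.155; Q > K (proceeds reverse)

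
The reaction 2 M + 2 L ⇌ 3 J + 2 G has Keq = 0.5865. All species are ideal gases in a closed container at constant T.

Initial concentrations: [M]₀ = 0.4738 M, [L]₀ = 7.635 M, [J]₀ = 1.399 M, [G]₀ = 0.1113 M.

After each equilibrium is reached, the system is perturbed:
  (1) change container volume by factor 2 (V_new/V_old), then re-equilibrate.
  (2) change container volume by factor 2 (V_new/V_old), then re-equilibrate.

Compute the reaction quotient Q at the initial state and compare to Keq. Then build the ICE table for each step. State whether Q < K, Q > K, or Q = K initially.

Q₀ = 0.002592; Q < K (proceeds forward)

Q₀ = 0.002592 vs Keq = 0.5865 ⇒ Q<K, forward
Step 1:
                   M          L          J          G
  I           0.4738      7.635      1.399     0.1113
  C          -0.2939    -0.2939     0.4409     0.2939
  E           0.1799      7.341       1.84     0.4052
  solve Keq expr → x = 0.147; check Q = 0.5865
Then change container volume by factor 2 (V_new/V_old).
Step 2:
                   M          L          J          G
  I          0.08994      3.671     0.9199     0.2026
  C         -0.01752   -0.01752    0.02628    0.01752
  E          0.07242      3.653     0.9462     0.2201
  solve Keq expr → x = 0.008759; check Q = 0.5865
Then change container volume by factor 2 (V_new/V_old).
Step 3:
                   M          L          J          G
  I          0.03621      1.827     0.4731     0.1101
  C        -0.007689  -0.007689    0.01153   0.007689
  E          0.02852      1.819     0.4846     0.1178
  solve Keq expr → x = 0.003845; check Q = 0.5865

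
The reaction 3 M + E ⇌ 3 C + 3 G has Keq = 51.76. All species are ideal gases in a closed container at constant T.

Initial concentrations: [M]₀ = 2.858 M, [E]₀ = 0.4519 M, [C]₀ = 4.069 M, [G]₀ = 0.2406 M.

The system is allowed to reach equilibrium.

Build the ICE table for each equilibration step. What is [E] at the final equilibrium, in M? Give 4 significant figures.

[E]_eq = 0.2071 M

Q₀ = 0.08894 vs Keq = 51.76 ⇒ Q<K, forward
Step 1:
                  M         E         C         G
  Initial     2.858    0.4519     4.069    0.2406
  Change    -0.7343   -0.2448    0.7343    0.7343
  Equil       2.124    0.2071     4.803    0.9749
  solve Keq expr → x = 0.2448; check Q = 51.76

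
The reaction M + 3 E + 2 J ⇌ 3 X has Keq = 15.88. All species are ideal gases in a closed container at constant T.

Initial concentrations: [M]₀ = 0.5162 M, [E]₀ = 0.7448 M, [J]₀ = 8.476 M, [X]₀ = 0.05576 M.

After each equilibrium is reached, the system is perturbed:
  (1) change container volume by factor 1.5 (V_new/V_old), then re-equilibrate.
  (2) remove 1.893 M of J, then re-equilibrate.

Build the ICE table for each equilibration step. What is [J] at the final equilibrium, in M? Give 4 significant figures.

Q₀ = 1.1315e-05 vs Keq = 15.88 ⇒ Q<K, forward
Step 1:
                  M         E         J         X
  Initial    0.5162    0.7448     8.476   0.05576
  Change    -0.2139   -0.6418   -0.4279    0.6418
  Equil      0.3023     0.103     8.048    0.6976
  solve Keq expr → x = 0.2139; check Q = 15.88
Then change container volume by factor 1.5 (V_new/V_old).
Step 2:
                  M         E         J         X
  Initial    0.2015   0.06865     5.365    0.4651
  Change    0.00893   0.02679   0.01786  -0.02679
  Equil      0.2104   0.09544     5.383    0.4383
  solve Keq expr → x = -0.00893; check Q = 15.88
Then remove 1.893 M of J.
Step 3:
                  M         E         J         X
  Initial    0.2104   0.09544      3.49    0.4383
  Change   0.007789   0.02337   0.01558  -0.02337
  Equil      0.2182    0.1188     3.506    0.4149
  solve Keq expr → x = -0.007789; check Q = 15.88

[J]_eq = 3.506 M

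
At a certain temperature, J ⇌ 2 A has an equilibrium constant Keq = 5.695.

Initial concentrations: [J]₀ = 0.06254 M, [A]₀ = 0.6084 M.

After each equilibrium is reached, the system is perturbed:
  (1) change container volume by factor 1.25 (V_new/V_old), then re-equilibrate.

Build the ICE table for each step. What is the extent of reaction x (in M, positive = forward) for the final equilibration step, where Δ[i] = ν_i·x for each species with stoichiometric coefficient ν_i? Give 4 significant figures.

Q₀ = 5.919 vs Keq = 5.695 ⇒ Q>K, reverse
Step 1:
                   J          A
  init       0.06254     0.6084
  Δ         0.001722  -0.003444
  eq         0.06426      0.605
  solve Keq expr → x = -0.001722; check Q = 5.695
Then change container volume by factor 1.25 (V_new/V_old).
Step 2:
                   J          A
  init       0.05141      0.484
  Δ        -0.007643    0.01529
  eq         0.04377     0.4993
  solve Keq expr → x = 0.007643; check Q = 5.695

x = 0.007643 M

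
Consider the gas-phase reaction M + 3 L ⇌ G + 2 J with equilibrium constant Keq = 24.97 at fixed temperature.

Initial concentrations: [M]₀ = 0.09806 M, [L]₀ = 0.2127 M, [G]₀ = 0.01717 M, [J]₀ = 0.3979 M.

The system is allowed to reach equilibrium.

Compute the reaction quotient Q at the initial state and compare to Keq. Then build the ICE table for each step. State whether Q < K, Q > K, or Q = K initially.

Q₀ = 2.881 vs Keq = 24.97 ⇒ Q<K, forward
Step 1:
                  M         L         G         J
  I         0.09806    0.2127   0.01717    0.3979
  C        -0.01975  -0.05926   0.01975   0.03951
  E         0.07831    0.1534   0.03692    0.4374
  solve Keq expr → x = 0.01975; check Q = 24.97

Q₀ = 2.881; Q < K (proceeds forward)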